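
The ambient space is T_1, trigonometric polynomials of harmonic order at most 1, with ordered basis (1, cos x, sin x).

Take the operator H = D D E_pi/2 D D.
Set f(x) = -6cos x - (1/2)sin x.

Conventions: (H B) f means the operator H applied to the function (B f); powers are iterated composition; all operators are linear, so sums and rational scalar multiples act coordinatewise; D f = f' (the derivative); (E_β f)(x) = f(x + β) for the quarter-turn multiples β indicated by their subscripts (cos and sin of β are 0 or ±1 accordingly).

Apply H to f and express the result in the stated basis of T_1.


D f = -(1/2)cos x + 6sin x
D D f = 6cos x + (1/2)sin x
E_pi/2 D D f = (1/2)cos x - 6sin x
D (E_pi/2 D D) f = -6cos x - (1/2)sin x
D D (E_pi/2 D D) f = -(1/2)cos x + 6sin x

the result is g(x) = -(1/2)cos x + 6sin x


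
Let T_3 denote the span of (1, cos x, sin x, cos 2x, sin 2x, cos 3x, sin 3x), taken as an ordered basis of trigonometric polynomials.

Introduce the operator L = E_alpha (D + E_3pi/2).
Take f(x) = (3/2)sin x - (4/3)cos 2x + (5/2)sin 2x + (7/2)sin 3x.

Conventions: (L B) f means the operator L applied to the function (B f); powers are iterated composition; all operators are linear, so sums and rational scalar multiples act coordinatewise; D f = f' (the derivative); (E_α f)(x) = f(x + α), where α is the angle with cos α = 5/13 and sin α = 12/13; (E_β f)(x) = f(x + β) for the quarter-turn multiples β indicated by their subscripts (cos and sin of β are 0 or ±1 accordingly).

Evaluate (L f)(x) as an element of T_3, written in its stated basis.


g(x) = -(2201/507)cos 2x - (4679/1014)sin 2x - (28490/2197)cos 3x + (11592/2197)sin 3x

D f = (3/2)cos x + 5cos 2x + (8/3)sin 2x + (21/2)cos 3x
E_3pi/2 f = -(3/2)cos x + (4/3)cos 2x - (5/2)sin 2x + (7/2)cos 3x
(D + E_3pi/2) f = (19/3)cos 2x + (1/6)sin 2x + 14cos 3x
E_alpha (D + E_3pi/2) f = -(2201/507)cos 2x - (4679/1014)sin 2x - (28490/2197)cos 3x + (11592/2197)sin 3x


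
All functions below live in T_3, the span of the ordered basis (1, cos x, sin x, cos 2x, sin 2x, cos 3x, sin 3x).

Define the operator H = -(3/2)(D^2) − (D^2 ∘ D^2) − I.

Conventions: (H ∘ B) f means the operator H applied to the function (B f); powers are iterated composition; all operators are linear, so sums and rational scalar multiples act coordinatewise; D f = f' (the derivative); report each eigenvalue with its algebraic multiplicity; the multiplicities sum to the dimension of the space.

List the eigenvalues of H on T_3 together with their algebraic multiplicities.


image of 1: -1
image of cos x: -(1/2)cos x
image of sin x: -(1/2)sin x
image of cos 2x: -11cos 2x
image of sin 2x: -11sin 2x
image of cos 3x: -(137/2)cos 3x
image of sin 3x: -(137/2)sin 3x
the matrix is diagonal; its diagonal is (-1, -1/2, -1/2, -11, -11, -137/2, -137/2)
for a triangular matrix the eigenvalues are the diagonal entries, with algebraic multiplicity their repetition count

λ = -137/2 (multiplicity 2), λ = -11 (multiplicity 2), λ = -1 (multiplicity 1), λ = -1/2 (multiplicity 2)


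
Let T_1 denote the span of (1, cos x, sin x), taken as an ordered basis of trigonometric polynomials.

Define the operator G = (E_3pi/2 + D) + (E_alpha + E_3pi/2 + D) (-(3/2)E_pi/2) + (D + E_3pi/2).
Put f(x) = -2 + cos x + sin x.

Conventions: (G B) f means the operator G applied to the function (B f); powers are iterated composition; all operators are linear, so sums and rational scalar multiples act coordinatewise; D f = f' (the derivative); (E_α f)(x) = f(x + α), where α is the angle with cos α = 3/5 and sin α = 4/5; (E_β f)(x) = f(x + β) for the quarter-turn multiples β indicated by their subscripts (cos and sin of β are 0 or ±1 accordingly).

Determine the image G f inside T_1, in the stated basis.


E_3pi/2 f = -2 - cos x + sin x
D f = cos x - sin x
(E_3pi/2 + D) f = -2
E_pi/2 f = -2 + cos x - sin x
(-(3/2)E_pi/2) f = 3 - (3/2)cos x + (3/2)sin x
E_alpha (-(3/2)E_pi/2) f = 3 + (3/10)cos x + (21/10)sin x
E_3pi/2 (-(3/2)E_pi/2) f = 3 - (3/2)cos x - (3/2)sin x
D (-(3/2)E_pi/2) f = (3/2)cos x + (3/2)sin x
(E_alpha + E_3pi/2 + D) (-(3/2)E_pi/2) f = 6 + (3/10)cos x + (21/10)sin x
D f = cos x - sin x
E_3pi/2 f = -2 - cos x + sin x
(D + E_3pi/2) f = -2
((E_3pi/2 + D) + (E_alpha + E_3pi/2 + D) (-(3/2)E_pi/2) + (D + E_3pi/2)) f = 2 + (3/10)cos x + (21/10)sin x

the image equals g(x) = 2 + (3/10)cos x + (21/10)sin x


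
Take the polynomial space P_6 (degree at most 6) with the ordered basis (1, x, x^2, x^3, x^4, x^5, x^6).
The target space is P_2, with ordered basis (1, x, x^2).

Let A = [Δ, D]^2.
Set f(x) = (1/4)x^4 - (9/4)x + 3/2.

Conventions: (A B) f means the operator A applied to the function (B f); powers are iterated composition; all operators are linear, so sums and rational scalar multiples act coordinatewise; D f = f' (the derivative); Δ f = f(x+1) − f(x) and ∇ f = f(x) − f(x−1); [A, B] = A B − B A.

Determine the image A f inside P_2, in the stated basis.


the result is g(x) = 0

D f = x^3 - 9/4
Δ D f = 3x^2 + 3x + 1
Δ f = x^3 + (3/2)x^2 + x - 2
D Δ f = 3x^2 + 3x + 1
[Δ, D] f = 0
D [Δ, D] f = 0
Δ D [Δ, D] f = 0
Δ [Δ, D] f = 0
D Δ [Δ, D] f = 0
[Δ, D] [Δ, D] f = 0


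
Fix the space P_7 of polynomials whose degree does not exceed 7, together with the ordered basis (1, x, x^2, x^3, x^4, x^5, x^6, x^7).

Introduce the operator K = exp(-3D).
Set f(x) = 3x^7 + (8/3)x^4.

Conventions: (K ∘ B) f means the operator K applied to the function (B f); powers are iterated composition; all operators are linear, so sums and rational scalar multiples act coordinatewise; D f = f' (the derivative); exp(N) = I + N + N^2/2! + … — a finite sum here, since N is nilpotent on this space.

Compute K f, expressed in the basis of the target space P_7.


order-1 term: -63x^6 - 32x^3
order-2 term: 567x^5 + 144x^2
order-3 term: -2835x^4 - 288x
order-4 term: 8505x^3 + 216
order-5 term: -15309x^2
order-6 term: 15309x
order-7 term: -6561
the series for exp(-3D) f terminates at order 7
exp(-3D) f = 3x^7 - 63x^6 + 567x^5 - (8497/3)x^4 + 8473x^3 - 15165x^2 + 15021x - 6345

the image equals g(x) = 3x^7 - 63x^6 + 567x^5 - (8497/3)x^4 + 8473x^3 - 15165x^2 + 15021x - 6345


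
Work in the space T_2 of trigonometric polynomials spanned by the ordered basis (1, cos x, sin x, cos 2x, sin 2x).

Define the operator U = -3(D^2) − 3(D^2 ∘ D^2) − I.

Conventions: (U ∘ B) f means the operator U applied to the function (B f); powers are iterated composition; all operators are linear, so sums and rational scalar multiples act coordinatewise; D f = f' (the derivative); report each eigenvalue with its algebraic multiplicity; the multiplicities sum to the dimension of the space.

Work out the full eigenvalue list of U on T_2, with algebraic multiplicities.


λ = -37 (multiplicity 2), λ = -1 (multiplicity 3)

image of 1: -1
image of cos x: -cos x
image of sin x: -sin x
image of cos 2x: -37cos 2x
image of sin 2x: -37sin 2x
the matrix is diagonal; its diagonal is (-1, -1, -1, -37, -37)
for a triangular matrix the eigenvalues are the diagonal entries, with algebraic multiplicity their repetition count


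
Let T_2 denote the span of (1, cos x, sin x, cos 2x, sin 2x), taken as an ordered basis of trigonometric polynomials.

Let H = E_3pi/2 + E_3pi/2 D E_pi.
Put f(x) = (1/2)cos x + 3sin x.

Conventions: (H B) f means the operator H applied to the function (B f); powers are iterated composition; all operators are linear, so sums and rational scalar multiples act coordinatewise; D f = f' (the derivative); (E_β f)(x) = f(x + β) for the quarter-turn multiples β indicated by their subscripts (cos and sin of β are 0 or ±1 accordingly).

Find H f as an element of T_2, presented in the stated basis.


the result is g(x) = -(7/2)cos x - (5/2)sin x

E_3pi/2 f = -3cos x + (1/2)sin x
E_pi f = -(1/2)cos x - 3sin x
D E_pi f = -3cos x + (1/2)sin x
E_3pi/2 D E_pi f = -(1/2)cos x - 3sin x
(E_3pi/2 + E_3pi/2 D E_pi) f = -(7/2)cos x - (5/2)sin x


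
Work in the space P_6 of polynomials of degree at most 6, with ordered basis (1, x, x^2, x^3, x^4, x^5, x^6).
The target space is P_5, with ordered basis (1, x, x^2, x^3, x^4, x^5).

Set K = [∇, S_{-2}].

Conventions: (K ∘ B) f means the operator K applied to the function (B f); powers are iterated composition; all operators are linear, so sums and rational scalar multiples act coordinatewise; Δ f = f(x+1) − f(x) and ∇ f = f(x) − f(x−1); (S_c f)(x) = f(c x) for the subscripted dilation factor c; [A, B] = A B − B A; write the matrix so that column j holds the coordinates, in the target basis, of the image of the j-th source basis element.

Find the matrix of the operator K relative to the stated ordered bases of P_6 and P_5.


image of 1: 0
image of x: -3
image of x^2: 12x - 3
image of x^3: -36x^2 + 18x - 9
image of x^4: 96x^3 - 72x^2 + 72x - 15
image of x^5: -240x^4 + 240x^3 - 360x^2 + 150x - 33
image of x^6: 576x^5 - 720x^4 + 1440x^3 - 900x^2 + 396x - 63
each image's coordinates form column j of the matrix

the matrix is [[0, -3, -3, -9, -15, -33, -63]; [0, 0, 12, 18, 72, 150, 396]; [0, 0, 0, -36, -72, -360, -900]; [0, 0, 0, 0, 96, 240, 1440]; [0, 0, 0, 0, 0, -240, -720]; [0, 0, 0, 0, 0, 0, 576]] (rows listed top to bottom)


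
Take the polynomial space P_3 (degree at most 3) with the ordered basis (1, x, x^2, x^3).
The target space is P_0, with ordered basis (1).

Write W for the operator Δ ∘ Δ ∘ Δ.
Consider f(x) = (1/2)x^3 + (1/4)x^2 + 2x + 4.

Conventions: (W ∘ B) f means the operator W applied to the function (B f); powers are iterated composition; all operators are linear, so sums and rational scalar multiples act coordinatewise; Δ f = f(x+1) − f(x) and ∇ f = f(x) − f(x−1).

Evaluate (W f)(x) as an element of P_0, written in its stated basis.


Δ f = (3/2)x^2 + 2x + 11/4
Δ Δ f = 3x + 7/2
Δ Δ Δ f = 3

g(x) = 3


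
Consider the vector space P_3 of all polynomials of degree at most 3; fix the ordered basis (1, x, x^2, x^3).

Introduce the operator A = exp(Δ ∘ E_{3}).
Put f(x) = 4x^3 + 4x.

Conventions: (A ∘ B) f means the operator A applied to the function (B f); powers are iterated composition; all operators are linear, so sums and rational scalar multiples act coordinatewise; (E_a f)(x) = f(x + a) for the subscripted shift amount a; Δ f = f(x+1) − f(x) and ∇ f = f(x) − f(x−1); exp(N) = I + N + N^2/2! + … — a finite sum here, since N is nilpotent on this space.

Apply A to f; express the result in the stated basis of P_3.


order-1 term: 12x^2 + 84x + 152
order-2 term: 12x + 84
order-3 term: 4
the series for exp(Δ ∘ E_{3}) f terminates at order 3
exp(Δ ∘ E_{3}) f = 4x^3 + 12x^2 + 100x + 240

the result is g(x) = 4x^3 + 12x^2 + 100x + 240


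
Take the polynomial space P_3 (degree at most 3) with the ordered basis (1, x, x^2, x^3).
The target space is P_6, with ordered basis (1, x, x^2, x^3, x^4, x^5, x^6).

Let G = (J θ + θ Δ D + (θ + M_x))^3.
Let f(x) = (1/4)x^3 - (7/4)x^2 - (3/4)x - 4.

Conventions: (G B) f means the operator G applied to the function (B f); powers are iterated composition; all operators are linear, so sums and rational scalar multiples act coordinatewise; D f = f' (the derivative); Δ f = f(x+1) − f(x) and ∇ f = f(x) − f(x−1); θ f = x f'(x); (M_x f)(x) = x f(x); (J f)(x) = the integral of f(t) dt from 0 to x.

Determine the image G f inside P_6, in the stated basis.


θ f = (3/4)x^3 - (7/2)x^2 - (3/4)x
J θ f = (3/16)x^4 - (7/6)x^3 - (3/8)x^2
D f = (3/4)x^2 - (7/2)x - 3/4
Δ D f = (3/2)x - 11/4
θ Δ D f = (3/2)x
θ f = (3/4)x^3 - (7/2)x^2 - (3/4)x
M_x f = (1/4)x^4 - (7/4)x^3 - (3/4)x^2 - 4x
(θ + M_x) f = (1/4)x^4 - x^3 - (17/4)x^2 - (19/4)x
(J θ + θ Δ D + (θ + M_x)) f = (7/16)x^4 - (13/6)x^3 - (37/8)x^2 - (13/4)x
θ (J θ + θ Δ D + (θ + M_x)) f = (7/4)x^4 - (13/2)x^3 - (37/4)x^2 - (13/4)x
J θ (J θ + θ Δ D + (θ + M_x)) f = (7/20)x^5 - (13/8)x^4 - (37/12)x^3 - (13/8)x^2
D (J θ + θ Δ D + (θ + M_x)) f = (7/4)x^3 - (13/2)x^2 - (37/4)x - 13/4
Δ D (J θ + θ Δ D + (θ + M_x)) f = (21/4)x^2 - (31/4)x - 14
θ Δ D (J θ + θ Δ D + (θ + M_x)) f = (21/2)x^2 - (31/4)x
θ (J θ + θ Δ D + (θ + M_x)) f = (7/4)x^4 - (13/2)x^3 - (37/4)x^2 - (13/4)x
M_x (J θ + θ Δ D + (θ + M_x)) f = (7/16)x^5 - (13/6)x^4 - (37/8)x^3 - (13/4)x^2
(θ + M_x) (J θ + θ Δ D + (θ + M_x)) f = (7/16)x^5 - (5/12)x^4 - (89/8)x^3 - (25/2)x^2 - (13/4)x
(J θ + θ Δ D + (θ + M_x)) (J θ + θ Δ D + (θ + M_x)) f = (63/80)x^5 - (49/24)x^4 - (341/24)x^3 - (29/8)x^2 - 11x
θ (J θ + θ Δ D + (θ + M_x)) (J θ + θ Δ D + (θ + M_x)) f = (63/16)x^5 - (49/6)x^4 - (341/8)x^3 - (29/4)x^2 - 11x
J θ (J θ + θ Δ D + (θ + M_x)) (J θ + θ Δ D + (θ + M_x)) f = (21/32)x^6 - (49/30)x^5 - (341/32)x^4 - (29/12)x^3 - (11/2)x^2
D (J θ + θ Δ D + (θ + M_x)) (J θ + θ Δ D + (θ + M_x)) f = (63/16)x^4 - (49/6)x^3 - (341/8)x^2 - (29/4)x - 11
Δ D (J θ + θ Δ D + (θ + M_x)) (J θ + θ Δ D + (θ + M_x)) f = (63/4)x^3 - (7/8)x^2 - 94x - 2597/48
θ Δ D (J θ + θ Δ D + (θ + M_x)) (J θ + θ Δ D + (θ + M_x)) f = (189/4)x^3 - (7/4)x^2 - 94x
θ (J θ + θ Δ D + (θ + M_x)) (J θ + θ Δ D + (θ + M_x)) f = (63/16)x^5 - (49/6)x^4 - (341/8)x^3 - (29/4)x^2 - 11x
M_x (J θ + θ Δ D + (θ + M_x)) (J θ + θ Δ D + (θ + M_x)) f = (63/80)x^6 - (49/24)x^5 - (341/24)x^4 - (29/8)x^3 - 11x^2
(θ + M_x) (J θ + θ Δ D + (θ + M_x)) (J θ + θ Δ D + (θ + M_x)) f = (63/80)x^6 + (91/48)x^5 - (179/8)x^4 - (185/4)x^3 - (73/4)x^2 - 11x
(J θ + θ Δ D + (θ + M_x)) (J θ + θ Δ D + (θ + M_x)) (J θ + θ Δ D + (θ + M_x)) f = (231/160)x^6 + (21/80)x^5 - (1057/32)x^4 - (17/12)x^3 - (51/2)x^2 - 105x

the image equals g(x) = (231/160)x^6 + (21/80)x^5 - (1057/32)x^4 - (17/12)x^3 - (51/2)x^2 - 105x


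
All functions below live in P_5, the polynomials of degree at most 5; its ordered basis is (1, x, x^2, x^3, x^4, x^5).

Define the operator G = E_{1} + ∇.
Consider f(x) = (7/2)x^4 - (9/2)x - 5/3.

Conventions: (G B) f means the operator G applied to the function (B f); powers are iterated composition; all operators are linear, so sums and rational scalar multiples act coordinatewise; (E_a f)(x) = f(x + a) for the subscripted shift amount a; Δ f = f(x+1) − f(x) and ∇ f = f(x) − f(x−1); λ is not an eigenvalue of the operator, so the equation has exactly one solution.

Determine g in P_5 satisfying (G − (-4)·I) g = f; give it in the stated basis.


g(x) = (7/10)x^4 - (28/25)x^3 + (168/125)x^2 - (3869/1250)x + 12682/9375

write g with unknown coordinates in the stated basis and equate coefficients in (G − (-4)·I) g = f
solving from the highest basis element down gives g = (7/10)x^4 - (28/25)x^3 + (168/125)x^2 - (3869/1250)x + 12682/9375
check: G g = (7/10)x^4 + (112/25)x^3 - (672/125)x^2 + (9851/1250)x - 66353/9375
so G g − (-4)·g = (7/2)x^4 - (9/2)x - 5/3 = f ✓


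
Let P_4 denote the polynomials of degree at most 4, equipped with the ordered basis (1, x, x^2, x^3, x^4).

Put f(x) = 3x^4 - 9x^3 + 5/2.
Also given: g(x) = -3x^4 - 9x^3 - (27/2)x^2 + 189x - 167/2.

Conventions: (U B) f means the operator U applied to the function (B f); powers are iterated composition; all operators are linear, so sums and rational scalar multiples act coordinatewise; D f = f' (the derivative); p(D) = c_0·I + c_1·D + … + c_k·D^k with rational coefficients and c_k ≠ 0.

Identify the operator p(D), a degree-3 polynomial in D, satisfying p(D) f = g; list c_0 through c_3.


c_0 = -1, c_1 = -3/2, c_2 = -3/2, c_3 = 3/2

D^0 f = 3x^4 - 9x^3 + 5/2
D^1 f = 12x^3 - 27x^2
D^2 f = 36x^2 - 54x
D^3 f = 72x - 54
matching coefficients of g against c_0 f + c_1 Df + … from the top degree down determines the c_i
solution: c_0 = -1, c_1 = -3/2, c_2 = -3/2, c_3 = 3/2


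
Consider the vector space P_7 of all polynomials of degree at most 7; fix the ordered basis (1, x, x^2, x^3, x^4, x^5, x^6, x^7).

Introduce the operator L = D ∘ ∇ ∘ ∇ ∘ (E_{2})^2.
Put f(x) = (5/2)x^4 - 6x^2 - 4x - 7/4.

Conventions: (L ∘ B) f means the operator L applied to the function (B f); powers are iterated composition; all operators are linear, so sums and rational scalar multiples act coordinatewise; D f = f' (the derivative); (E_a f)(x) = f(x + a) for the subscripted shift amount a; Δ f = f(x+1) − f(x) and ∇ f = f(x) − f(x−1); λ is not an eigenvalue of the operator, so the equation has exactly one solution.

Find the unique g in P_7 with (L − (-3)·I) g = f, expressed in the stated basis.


the image equals g(x) = (5/6)x^4 - 2x^2 - 8x - 247/12

write g with unknown coordinates in the stated basis and equate coefficients in (L − (-3)·I) g = f
solving from the highest basis element down gives g = (5/6)x^4 - 2x^2 - 8x - 247/12
check: L g = 20x + 60
so L g − (-3)·g = (5/2)x^4 - 6x^2 - 4x - 7/4 = f ✓


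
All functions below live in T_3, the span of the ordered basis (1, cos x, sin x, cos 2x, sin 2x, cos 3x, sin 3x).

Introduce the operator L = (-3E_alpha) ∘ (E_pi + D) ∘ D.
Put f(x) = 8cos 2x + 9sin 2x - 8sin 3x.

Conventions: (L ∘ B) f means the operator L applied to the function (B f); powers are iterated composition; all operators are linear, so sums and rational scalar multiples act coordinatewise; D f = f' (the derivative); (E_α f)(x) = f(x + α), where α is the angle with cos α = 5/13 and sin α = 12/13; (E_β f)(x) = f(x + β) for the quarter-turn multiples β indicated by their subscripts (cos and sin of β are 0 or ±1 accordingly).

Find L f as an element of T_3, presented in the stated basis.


g(x) = (13722/169)cos 2x - (23604/169)sin 2x + (325368/2197)cos 3x + (379944/2197)sin 3x

D f = 18cos 2x - 16sin 2x - 24cos 3x
E_pi D f = 18cos 2x - 16sin 2x + 24cos 3x
D D f = -32cos 2x - 36sin 2x + 72sin 3x
(E_pi + D) D f = -14cos 2x - 52sin 2x + 24cos 3x + 72sin 3x
E_alpha (E_pi + D) D f = -(4574/169)cos 2x + (7868/169)sin 2x - (108456/2197)cos 3x - (126648/2197)sin 3x
(-3E_alpha) (E_pi + D) D f = (13722/169)cos 2x - (23604/169)sin 2x + (325368/2197)cos 3x + (379944/2197)sin 3x


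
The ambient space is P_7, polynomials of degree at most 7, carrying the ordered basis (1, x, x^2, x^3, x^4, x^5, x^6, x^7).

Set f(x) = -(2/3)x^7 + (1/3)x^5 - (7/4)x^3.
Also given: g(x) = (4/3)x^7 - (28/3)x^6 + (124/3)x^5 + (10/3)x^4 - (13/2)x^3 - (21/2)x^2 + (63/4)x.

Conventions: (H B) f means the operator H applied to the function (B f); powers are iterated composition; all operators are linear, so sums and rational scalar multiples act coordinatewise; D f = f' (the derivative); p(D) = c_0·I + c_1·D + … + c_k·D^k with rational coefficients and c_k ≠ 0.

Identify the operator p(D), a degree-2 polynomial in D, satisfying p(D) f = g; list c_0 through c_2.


D^0 f = -(2/3)x^7 + (1/3)x^5 - (7/4)x^3
D^1 f = -(14/3)x^6 + (5/3)x^4 - (21/4)x^2
D^2 f = -28x^5 + (20/3)x^3 - (21/2)x
matching coefficients of g against c_0 f + c_1 Df + … from the top degree down determines the c_i
solution: c_0 = -2, c_1 = 2, c_2 = -3/2

p(D) = -2·I + 2·D − (3/2)·D^2, i.e. c_0 = -2, c_1 = 2, c_2 = -3/2


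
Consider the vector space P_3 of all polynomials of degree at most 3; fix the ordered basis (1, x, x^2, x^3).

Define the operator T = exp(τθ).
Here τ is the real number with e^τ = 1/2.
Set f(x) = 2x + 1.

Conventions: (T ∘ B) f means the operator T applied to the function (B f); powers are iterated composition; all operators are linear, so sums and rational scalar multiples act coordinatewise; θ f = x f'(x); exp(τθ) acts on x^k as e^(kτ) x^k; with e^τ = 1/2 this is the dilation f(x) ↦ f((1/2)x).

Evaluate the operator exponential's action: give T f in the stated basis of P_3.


the result is g(x) = x + 1

exp(τθ) x^k = e^(kτ) x^k; with e^τ = 1/2 this sends x^k to (1/2)^k x^k
x ↦ 1/2 x
applying this coordinatewise to f: exp(τθ) f = x + 1


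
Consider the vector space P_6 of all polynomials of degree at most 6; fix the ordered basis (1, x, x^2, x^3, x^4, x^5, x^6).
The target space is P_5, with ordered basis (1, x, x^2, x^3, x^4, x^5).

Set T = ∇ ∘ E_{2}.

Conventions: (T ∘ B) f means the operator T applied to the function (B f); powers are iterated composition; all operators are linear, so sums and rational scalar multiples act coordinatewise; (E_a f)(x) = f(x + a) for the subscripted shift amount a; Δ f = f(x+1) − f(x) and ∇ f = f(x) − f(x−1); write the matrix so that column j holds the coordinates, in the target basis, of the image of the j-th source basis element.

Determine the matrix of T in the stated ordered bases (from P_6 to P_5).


the matrix is [[0, 1, 3, 7, 15, 31, 63]; [0, 0, 2, 9, 28, 75, 186]; [0, 0, 0, 3, 18, 70, 225]; [0, 0, 0, 0, 4, 30, 140]; [0, 0, 0, 0, 0, 5, 45]; [0, 0, 0, 0, 0, 0, 6]] (rows listed top to bottom)

image of 1: 0
image of x: 1
image of x^2: 2x + 3
image of x^3: 3x^2 + 9x + 7
image of x^4: 4x^3 + 18x^2 + 28x + 15
image of x^5: 5x^4 + 30x^3 + 70x^2 + 75x + 31
image of x^6: 6x^5 + 45x^4 + 140x^3 + 225x^2 + 186x + 63
each image's coordinates form column j of the matrix


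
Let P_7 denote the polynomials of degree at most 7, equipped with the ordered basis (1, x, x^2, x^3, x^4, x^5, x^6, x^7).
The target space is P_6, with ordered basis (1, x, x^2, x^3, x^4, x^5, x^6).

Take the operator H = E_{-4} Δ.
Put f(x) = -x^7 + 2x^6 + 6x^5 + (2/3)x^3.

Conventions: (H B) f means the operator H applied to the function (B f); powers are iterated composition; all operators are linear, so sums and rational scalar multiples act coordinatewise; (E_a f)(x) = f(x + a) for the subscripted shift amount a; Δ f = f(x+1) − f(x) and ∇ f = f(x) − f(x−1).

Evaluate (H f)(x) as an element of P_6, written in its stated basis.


Δ f = -7x^6 - 9x^5 + 25x^4 + 65x^3 + 71x^2 + 37x + 23/3
E_{-4} Δ f = -7x^6 + 159x^5 - 1475x^4 + 7185x^3 - 19429x^2 + 27677x - 48661/3

the result is g(x) = -7x^6 + 159x^5 - 1475x^4 + 7185x^3 - 19429x^2 + 27677x - 48661/3


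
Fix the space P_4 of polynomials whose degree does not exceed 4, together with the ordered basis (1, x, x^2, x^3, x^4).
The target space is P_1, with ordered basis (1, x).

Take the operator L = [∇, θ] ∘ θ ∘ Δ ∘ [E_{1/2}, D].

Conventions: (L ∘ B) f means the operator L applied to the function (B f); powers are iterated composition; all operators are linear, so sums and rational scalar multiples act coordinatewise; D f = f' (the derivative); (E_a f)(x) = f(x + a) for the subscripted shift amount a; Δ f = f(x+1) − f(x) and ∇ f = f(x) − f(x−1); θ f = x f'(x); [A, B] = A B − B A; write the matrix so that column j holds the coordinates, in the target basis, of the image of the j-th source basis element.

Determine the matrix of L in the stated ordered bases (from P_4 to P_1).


the matrix is [[0, 0, 0, 0, 0]; [0, 0, 0, 0, 0]] (rows listed top to bottom)

image of 1: 0
image of x: 0
image of x^2: 0
image of x^3: 0
image of x^4: 0
each image's coordinates form column j of the matrix


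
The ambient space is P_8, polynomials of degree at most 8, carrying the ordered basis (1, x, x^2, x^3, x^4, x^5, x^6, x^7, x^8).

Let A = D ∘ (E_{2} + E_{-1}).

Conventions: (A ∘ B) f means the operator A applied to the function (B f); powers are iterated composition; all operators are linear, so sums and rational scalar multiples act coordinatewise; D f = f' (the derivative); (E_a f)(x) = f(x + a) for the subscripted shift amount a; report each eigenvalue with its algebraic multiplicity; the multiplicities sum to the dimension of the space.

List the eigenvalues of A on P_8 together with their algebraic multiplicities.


λ = 0 (multiplicity 9)

image of 1: 0
image of x: 2
image of x^2: 4x + 2
image of x^3: 6x^2 + 6x + 15
image of x^4: 8x^3 + 12x^2 + 60x + 28
image of x^5: 10x^4 + 20x^3 + 150x^2 + 140x + 85
image of x^6: 12x^5 + 30x^4 + 300x^3 + 420x^2 + 510x + 186
image of x^7: 14x^6 + 42x^5 + 525x^4 + 980x^3 + 1785x^2 + 1302x + 455
image of x^8: 16x^7 + 56x^6 + 840x^5 + 1960x^4 + 4760x^3 + 5208x^2 + 3640x + 1016
the matrix is upper triangular; its diagonal is (0, 0, 0, 0, 0, 0, 0, 0, 0)
for a triangular matrix the eigenvalues are the diagonal entries, with algebraic multiplicity their repetition count


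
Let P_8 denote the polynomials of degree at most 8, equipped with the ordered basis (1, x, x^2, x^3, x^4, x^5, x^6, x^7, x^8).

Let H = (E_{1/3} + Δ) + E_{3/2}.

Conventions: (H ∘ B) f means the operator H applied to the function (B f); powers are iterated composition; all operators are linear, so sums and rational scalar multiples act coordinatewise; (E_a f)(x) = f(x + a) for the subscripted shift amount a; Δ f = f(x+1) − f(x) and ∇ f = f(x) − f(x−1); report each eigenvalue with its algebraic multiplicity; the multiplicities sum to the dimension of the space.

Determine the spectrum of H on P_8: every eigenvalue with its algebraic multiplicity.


image of 1: 2
image of x: 2x + 17/6
image of x^2: 2x^2 + (17/3)x + 121/36
image of x^3: 2x^3 + (17/2)x^2 + (121/12)x + 953/216
image of x^4: 2x^4 + (34/3)x^3 + (121/6)x^2 + (953/54)x + 7873/1296
image of x^5: 2x^5 + (85/6)x^4 + (605/18)x^3 + (4765/108)x^2 + (39365/1296)x + 66857/7776
image of x^6: 2x^6 + 17x^5 + (605/12)x^4 + (4765/54)x^3 + (39365/432)x^2 + (66857/1296)x + 578161/46656
image of x^7: 2x^7 + (119/6)x^6 + (847/12)x^5 + (33355/216)x^4 + (275555/1296)x^3 + (467999/2592)x^2 + (4047127/46656)x + 5063033/279936
image of x^8: 2x^8 + (68/3)x^7 + (847/9)x^6 + (6671/27)x^5 + (275555/648)x^4 + (467999/972)x^3 + (4047127/11664)x^2 + (5063033/34992)x + 44726593/1679616
the matrix is upper triangular; its diagonal is (2, 2, 2, 2, 2, 2, 2, 2, 2)
for a triangular matrix the eigenvalues are the diagonal entries, with algebraic multiplicity their repetition count

λ = 2 (multiplicity 9)


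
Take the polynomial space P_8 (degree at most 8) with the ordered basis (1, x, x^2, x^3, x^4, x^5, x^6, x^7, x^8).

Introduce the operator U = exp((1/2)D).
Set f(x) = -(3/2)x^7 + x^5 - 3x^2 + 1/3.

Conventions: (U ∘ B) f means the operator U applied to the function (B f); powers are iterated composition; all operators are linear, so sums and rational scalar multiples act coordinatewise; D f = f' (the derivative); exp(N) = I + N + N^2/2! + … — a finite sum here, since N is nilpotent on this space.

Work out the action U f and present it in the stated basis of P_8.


order-1 term: -(21/4)x^6 + (5/2)x^4 - 3x
order-2 term: -(63/8)x^5 + (5/2)x^3 - 3/4
order-3 term: -(105/16)x^4 + (5/4)x^2
order-4 term: -(105/32)x^3 + (5/16)x
order-5 term: -(63/64)x^2 + 1/32
order-6 term: -(21/128)x
order-7 term: -3/256
the series for exp((1/2)D) f terminates at order 7
exp((1/2)D) f = -(3/2)x^7 - (21/4)x^6 - (55/8)x^5 - (65/16)x^4 - (25/32)x^3 - (175/64)x^2 - (365/128)x - 305/768

g(x) = -(3/2)x^7 - (21/4)x^6 - (55/8)x^5 - (65/16)x^4 - (25/32)x^3 - (175/64)x^2 - (365/128)x - 305/768


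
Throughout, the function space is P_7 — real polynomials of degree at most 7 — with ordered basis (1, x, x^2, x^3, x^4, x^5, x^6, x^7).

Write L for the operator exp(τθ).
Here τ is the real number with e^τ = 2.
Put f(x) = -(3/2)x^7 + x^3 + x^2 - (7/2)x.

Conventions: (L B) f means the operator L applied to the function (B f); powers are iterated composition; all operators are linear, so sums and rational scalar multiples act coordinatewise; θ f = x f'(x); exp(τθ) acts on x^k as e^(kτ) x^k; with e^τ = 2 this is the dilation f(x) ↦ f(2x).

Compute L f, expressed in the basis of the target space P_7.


the result is g(x) = -192x^7 + 8x^3 + 4x^2 - 7x

exp(τθ) x^k = e^(kτ) x^k; with e^τ = 2 this sends x^k to 2^k x^k
x ↦ 2 x
x^2 ↦ 4 x^2
x^3 ↦ 8 x^3
x^7 ↦ 128 x^7
applying this coordinatewise to f: exp(τθ) f = -192x^7 + 8x^3 + 4x^2 - 7x


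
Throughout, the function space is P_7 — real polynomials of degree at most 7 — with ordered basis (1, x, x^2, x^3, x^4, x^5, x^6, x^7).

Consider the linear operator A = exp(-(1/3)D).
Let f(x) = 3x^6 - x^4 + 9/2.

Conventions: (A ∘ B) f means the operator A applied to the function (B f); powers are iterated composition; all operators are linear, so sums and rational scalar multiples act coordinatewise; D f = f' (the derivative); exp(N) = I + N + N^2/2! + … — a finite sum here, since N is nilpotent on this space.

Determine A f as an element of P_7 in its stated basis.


order-1 term: -6x^5 + (4/3)x^3
order-2 term: 5x^4 - (2/3)x^2
order-3 term: -(20/9)x^3 + (4/27)x
order-4 term: (5/9)x^2 - 1/81
order-5 term: -(2/27)x
order-6 term: 1/243
the series for exp(-(1/3)D) f terminates at order 6
exp(-(1/3)D) f = 3x^6 - 6x^5 + 4x^4 - (8/9)x^3 - (1/9)x^2 + (2/27)x + 2183/486

the result is g(x) = 3x^6 - 6x^5 + 4x^4 - (8/9)x^3 - (1/9)x^2 + (2/27)x + 2183/486


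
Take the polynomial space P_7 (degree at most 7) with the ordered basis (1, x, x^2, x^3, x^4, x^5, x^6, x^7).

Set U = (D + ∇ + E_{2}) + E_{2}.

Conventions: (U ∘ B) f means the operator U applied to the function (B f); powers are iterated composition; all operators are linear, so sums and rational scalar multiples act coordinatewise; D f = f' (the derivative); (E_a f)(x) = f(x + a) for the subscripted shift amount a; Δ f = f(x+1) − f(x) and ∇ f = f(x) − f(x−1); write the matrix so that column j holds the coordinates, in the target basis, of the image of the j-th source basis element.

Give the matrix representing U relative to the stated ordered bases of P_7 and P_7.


image of 1: 2
image of x: 2x + 6
image of x^2: 2x^2 + 12x + 7
image of x^3: 2x^3 + 18x^2 + 21x + 17
image of x^4: 2x^4 + 24x^3 + 42x^2 + 68x + 31
image of x^5: 2x^5 + 30x^4 + 70x^3 + 170x^2 + 155x + 65
image of x^6: 2x^6 + 36x^5 + 105x^4 + 340x^3 + 465x^2 + 390x + 127
image of x^7: 2x^7 + 42x^6 + 147x^5 + 595x^4 + 1085x^3 + 1365x^2 + 889x + 257
each image's coordinates form column j of the matrix

the matrix is [[2, 6, 7, 17, 31, 65, 127, 257]; [0, 2, 12, 21, 68, 155, 390, 889]; [0, 0, 2, 18, 42, 170, 465, 1365]; [0, 0, 0, 2, 24, 70, 340, 1085]; [0, 0, 0, 0, 2, 30, 105, 595]; [0, 0, 0, 0, 0, 2, 36, 147]; [0, 0, 0, 0, 0, 0, 2, 42]; [0, 0, 0, 0, 0, 0, 0, 2]] (rows listed top to bottom)


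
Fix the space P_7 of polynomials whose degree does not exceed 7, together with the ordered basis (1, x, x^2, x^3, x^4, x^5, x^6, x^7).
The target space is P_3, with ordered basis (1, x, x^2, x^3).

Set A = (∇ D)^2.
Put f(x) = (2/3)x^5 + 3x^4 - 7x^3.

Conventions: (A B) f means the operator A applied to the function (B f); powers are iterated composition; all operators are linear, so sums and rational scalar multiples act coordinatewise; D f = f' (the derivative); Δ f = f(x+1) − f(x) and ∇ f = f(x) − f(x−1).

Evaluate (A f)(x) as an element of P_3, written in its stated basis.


the image equals g(x) = 80x - 8

D f = (10/3)x^4 + 12x^3 - 21x^2
∇ D f = (40/3)x^3 + 16x^2 - (194/3)x + 89/3
D (∇ D) f = 40x^2 + 32x - 194/3
∇ D (∇ D) f = 80x - 8


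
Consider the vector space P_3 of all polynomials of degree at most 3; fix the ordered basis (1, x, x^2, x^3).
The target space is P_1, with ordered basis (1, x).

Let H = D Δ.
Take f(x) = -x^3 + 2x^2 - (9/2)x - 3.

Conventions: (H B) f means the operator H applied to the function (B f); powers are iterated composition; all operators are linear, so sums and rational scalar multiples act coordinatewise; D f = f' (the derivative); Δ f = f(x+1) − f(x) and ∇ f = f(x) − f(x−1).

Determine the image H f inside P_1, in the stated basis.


Δ f = -3x^2 + x - 7/2
D Δ f = -6x + 1

the image equals g(x) = -6x + 1


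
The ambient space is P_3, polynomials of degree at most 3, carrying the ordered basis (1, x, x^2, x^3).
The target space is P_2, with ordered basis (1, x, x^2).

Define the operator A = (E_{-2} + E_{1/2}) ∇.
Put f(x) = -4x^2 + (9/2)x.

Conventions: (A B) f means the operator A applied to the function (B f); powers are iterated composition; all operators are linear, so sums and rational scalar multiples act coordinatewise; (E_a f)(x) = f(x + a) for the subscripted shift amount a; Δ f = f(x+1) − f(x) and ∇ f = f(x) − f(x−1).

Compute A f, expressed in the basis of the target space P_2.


g(x) = -16x + 29

∇ f = -8x + 17/2
E_{-2} ∇ f = -8x + 49/2
E_{1/2} ∇ f = -8x + 9/2
(E_{-2} + E_{1/2}) ∇ f = -16x + 29


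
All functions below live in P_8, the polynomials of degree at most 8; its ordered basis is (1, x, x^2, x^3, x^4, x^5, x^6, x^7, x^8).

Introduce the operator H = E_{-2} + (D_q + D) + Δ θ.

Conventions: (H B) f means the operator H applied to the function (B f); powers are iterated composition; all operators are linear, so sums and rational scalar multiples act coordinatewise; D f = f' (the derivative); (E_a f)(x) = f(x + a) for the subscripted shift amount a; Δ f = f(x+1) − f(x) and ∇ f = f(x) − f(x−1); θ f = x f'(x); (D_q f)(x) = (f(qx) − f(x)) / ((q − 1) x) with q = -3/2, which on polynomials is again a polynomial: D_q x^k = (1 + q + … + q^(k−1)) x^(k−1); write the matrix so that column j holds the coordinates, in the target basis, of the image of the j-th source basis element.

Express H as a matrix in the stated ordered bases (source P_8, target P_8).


image of 1: 1
image of x: x + 1
image of x^2: x^2 + (3/2)x + 6
image of x^3: x^3 + (31/4)x^2 + 21x - 5
image of x^4: x^4 + (83/8)x^3 + 48x^2 - 16x + 20
image of x^5: x^5 + (375/16)x^4 + 90x^3 - 30x^2 + 105x - 27
image of x^6: x^6 + (827/32)x^5 + 150x^4 - 40x^3 + 330x^2 - 156x + 70
image of x^7: x^7 + (3151/64)x^6 + 231x^5 - 35x^4 + 805x^3 - 525x^2 + 497x - 121
image of x^8: x^8 + (5907/128)x^7 + 336x^6 + 1680x^4 - 1344x^3 + 2016x^2 - 960x + 264
each image's coordinates form column j of the matrix

the matrix is [[1, 1, 6, -5, 20, -27, 70, -121, 264]; [0, 1, 3/2, 21, -16, 105, -156, 497, -960]; [0, 0, 1, 31/4, 48, -30, 330, -525, 2016]; [0, 0, 0, 1, 83/8, 90, -40, 805, -1344]; [0, 0, 0, 0, 1, 375/16, 150, -35, 1680]; [0, 0, 0, 0, 0, 1, 827/32, 231, 0]; [0, 0, 0, 0, 0, 0, 1, 3151/64, 336]; [0, 0, 0, 0, 0, 0, 0, 1, 5907/128]; [0, 0, 0, 0, 0, 0, 0, 0, 1]] (rows listed top to bottom)


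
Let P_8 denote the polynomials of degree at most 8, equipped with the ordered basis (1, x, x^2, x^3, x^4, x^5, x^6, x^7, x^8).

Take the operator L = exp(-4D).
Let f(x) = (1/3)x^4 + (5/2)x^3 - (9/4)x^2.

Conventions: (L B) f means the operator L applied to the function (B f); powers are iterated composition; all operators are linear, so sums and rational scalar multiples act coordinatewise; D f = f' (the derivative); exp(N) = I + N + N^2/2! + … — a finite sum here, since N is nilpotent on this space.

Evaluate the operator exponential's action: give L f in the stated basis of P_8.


g(x) = (1/3)x^4 - (17/6)x^3 - (1/4)x^2 + (158/3)x - 332/3

order-1 term: -(16/3)x^3 - 30x^2 + 18x
order-2 term: 32x^2 + 120x - 36
order-3 term: -(256/3)x - 160
order-4 term: 256/3
the series for exp(-4D) f terminates at order 4
exp(-4D) f = (1/3)x^4 - (17/6)x^3 - (1/4)x^2 + (158/3)x - 332/3


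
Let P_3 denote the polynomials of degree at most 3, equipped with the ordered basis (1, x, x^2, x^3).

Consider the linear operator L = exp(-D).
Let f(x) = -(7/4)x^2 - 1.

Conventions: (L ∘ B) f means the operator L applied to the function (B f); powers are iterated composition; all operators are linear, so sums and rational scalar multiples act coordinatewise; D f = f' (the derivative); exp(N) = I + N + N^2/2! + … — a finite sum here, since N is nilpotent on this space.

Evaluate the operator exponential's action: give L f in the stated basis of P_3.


order-1 term: (7/2)x
order-2 term: -7/4
the series for exp(-D) f terminates at order 2
exp(-D) f = -(7/4)x^2 + (7/2)x - 11/4

g(x) = -(7/4)x^2 + (7/2)x - 11/4


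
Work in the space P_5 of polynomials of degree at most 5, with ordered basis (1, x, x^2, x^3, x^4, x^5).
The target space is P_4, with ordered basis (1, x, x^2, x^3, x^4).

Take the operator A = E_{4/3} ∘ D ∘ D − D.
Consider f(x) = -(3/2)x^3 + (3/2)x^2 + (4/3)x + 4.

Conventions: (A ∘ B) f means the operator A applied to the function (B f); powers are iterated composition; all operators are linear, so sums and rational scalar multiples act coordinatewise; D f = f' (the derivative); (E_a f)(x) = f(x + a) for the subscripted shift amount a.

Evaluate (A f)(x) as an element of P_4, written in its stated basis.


D f = -(9/2)x^2 + 3x + 4/3
D D f = -9x + 3
E_{4/3} D D f = -9x - 9
D f = -(9/2)x^2 + 3x + 4/3
(-D) f = (9/2)x^2 - 3x - 4/3
(E_{4/3} ∘ D ∘ D − D) f = (9/2)x^2 - 12x - 31/3

the result is g(x) = (9/2)x^2 - 12x - 31/3


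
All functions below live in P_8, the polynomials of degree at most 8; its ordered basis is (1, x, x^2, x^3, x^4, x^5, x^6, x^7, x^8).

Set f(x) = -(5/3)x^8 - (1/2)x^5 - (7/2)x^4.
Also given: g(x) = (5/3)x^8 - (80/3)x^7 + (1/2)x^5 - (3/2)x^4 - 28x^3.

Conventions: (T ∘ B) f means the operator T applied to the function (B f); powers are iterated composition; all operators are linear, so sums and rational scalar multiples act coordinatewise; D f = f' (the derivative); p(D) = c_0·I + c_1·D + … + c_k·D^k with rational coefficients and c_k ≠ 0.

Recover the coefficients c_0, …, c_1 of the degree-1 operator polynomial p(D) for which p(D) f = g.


D^0 f = -(5/3)x^8 - (1/2)x^5 - (7/2)x^4
D^1 f = -(40/3)x^7 - (5/2)x^4 - 14x^3
matching coefficients of g against c_0 f + c_1 Df + … from the top degree down determines the c_i
solution: c_0 = -1, c_1 = 2

c_0 = -1, c_1 = 2


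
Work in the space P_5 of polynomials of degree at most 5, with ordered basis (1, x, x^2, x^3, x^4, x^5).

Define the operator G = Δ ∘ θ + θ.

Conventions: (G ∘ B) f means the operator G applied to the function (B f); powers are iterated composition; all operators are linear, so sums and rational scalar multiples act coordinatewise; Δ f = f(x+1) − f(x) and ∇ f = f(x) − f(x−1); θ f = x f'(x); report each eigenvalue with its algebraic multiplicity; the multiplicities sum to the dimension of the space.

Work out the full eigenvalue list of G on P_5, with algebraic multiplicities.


λ = 0 (multiplicity 1), λ = 1 (multiplicity 1), λ = 2 (multiplicity 1), λ = 3 (multiplicity 1), λ = 4 (multiplicity 1), λ = 5 (multiplicity 1)

image of 1: 0
image of x: x + 1
image of x^2: 2x^2 + 4x + 2
image of x^3: 3x^3 + 9x^2 + 9x + 3
image of x^4: 4x^4 + 16x^3 + 24x^2 + 16x + 4
image of x^5: 5x^5 + 25x^4 + 50x^3 + 50x^2 + 25x + 5
the matrix is upper triangular; its diagonal is (0, 1, 2, 3, 4, 5)
for a triangular matrix the eigenvalues are the diagonal entries, with algebraic multiplicity their repetition count


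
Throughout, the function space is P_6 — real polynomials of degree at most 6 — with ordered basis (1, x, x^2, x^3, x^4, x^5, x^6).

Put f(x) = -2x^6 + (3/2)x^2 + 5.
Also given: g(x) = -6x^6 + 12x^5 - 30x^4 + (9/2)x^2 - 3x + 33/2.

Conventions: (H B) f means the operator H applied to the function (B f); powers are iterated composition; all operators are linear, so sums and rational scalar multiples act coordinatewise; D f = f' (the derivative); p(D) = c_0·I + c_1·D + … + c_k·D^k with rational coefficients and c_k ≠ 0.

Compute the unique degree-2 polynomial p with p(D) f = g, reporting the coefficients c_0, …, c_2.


D^0 f = -2x^6 + (3/2)x^2 + 5
D^1 f = -12x^5 + 3x
D^2 f = -60x^4 + 3
matching coefficients of g against c_0 f + c_1 Df + … from the top degree down determines the c_i
solution: c_0 = 3, c_1 = -1, c_2 = 1/2

p(D) = 3·I − D + (1/2)·D^2, i.e. c_0 = 3, c_1 = -1, c_2 = 1/2


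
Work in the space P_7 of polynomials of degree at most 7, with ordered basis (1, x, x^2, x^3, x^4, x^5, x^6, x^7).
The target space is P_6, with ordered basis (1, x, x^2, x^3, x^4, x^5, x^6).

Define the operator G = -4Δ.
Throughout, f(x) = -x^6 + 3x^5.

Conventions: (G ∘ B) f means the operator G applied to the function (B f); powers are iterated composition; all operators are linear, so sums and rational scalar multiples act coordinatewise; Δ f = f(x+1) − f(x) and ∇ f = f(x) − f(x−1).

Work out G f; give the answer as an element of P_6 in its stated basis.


Δ f = -6x^5 + 10x^3 + 15x^2 + 9x + 2
(-4Δ) f = 24x^5 - 40x^3 - 60x^2 - 36x - 8

the image equals g(x) = 24x^5 - 40x^3 - 60x^2 - 36x - 8


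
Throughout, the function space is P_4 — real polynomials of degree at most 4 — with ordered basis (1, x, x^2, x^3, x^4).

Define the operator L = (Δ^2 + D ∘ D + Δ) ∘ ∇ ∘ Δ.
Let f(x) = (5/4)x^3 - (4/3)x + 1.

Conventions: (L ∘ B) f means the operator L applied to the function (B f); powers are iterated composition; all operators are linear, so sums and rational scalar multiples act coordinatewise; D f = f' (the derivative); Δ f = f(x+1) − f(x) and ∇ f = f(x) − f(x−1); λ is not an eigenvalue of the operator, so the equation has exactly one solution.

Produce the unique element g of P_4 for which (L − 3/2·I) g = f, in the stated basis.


write g with unknown coordinates in the stated basis and equate coefficients in (L − 3/2·I) g = f
solving from the highest basis element down gives g = -(5/6)x^3 + (8/9)x - 4
check: L g = -5
so L g − 3/2·g = (5/4)x^3 - (4/3)x + 1 = f ✓

the result is g(x) = -(5/6)x^3 + (8/9)x - 4
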